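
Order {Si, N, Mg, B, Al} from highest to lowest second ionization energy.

N, B, Al, Si, Mg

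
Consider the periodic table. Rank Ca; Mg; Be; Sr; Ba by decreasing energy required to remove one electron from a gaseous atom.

Be > Mg > Ca > Sr > Ba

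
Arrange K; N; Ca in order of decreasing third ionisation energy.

After 2 electrons have been removed, what remains? K²⁺ is already 1 electron into the core; N²⁺ still has 3 valence electrons; Ca²⁺ is the bare [Ar] core.
Usually core removal costs more than valence removal, but here the competition is close: a tightly held n=2 valence electron can cost more to remove than an n=3 core electron, so the actual values have to decide it.
The numbers (kJ/mol): K 4420, N 4578, Ca 4912.
So the third ionization energies run K < N < Ca.

Ca > N > K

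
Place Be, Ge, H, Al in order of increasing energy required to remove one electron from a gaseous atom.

Al < Ge < Be < H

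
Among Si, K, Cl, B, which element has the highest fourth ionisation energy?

B

Consider each +3 ion: Si³⁺ still has 1 valence electron; K³⁺ is already 2 electrons into the core; Cl³⁺ still has 4 valence electrons; B³⁺ is the bare [He] core.
Pulling an electron out of a noble-gas core costs far more than removing a remaining valence electron, so K and B sit at the high end of IE_4.
Valence configurations: Si³⁺ [Ne]3s¹, Cl³⁺ [Ne]3s²3p².
Tabulated IE_4 (kJ/mol): Si 4356, K 5877, Cl 5159, B 25026.
Overall IE_4 order: Si < Cl < K < B.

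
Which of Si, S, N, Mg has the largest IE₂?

N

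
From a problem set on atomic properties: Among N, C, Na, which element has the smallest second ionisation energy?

After 1 electron has been removed, what remains? N⁺ still has 4 valence electrons; C⁺ still has 3 valence electrons; Na⁺ is the bare [Ne] core.
Core electrons are held far more tightly than valence electrons, so Na tops the IE_2 order.
Valence configurations: N⁺ [He]2s²2p², C⁺ [He]2s²2p¹.
The numbers (kJ/mol): N 2856, C 2353, Na 4562.
Overall IE_2 order: C < N < Na.

C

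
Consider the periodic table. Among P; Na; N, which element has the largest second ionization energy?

The second ionization energy removes an electron from the +1 ion. For each element: P⁺ still has 4 valence electrons; Na⁺ is the bare [Ne] core; N⁺ still has 4 valence electrons.
Core electrons are held far more tightly than valence electrons, so Na tops the IE_2 order.
Valence configurations: P⁺ [Ne]3s²3p², N⁺ [He]2s²2p².
The numbers (kJ/mol): P 1907, Na 4562, N 2856.
Overall IE_2 order: P < N < Na.

Na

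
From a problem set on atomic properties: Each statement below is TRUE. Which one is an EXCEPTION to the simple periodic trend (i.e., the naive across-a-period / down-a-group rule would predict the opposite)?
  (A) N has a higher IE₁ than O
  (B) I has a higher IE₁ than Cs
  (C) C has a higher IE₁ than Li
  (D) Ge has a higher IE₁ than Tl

(A)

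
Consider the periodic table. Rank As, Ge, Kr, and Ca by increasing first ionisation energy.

Ca < Ge < As < Kr

Ca is in period 4, group 2; Ge is in period 4, group 14; As is in period 4, group 15; Kr is in period 4, group 18.
Removing the outermost electron gets harder across a period and easier down a group.
All lie in period 4, so first ionization energy increases left to right.
So from lowest to highest: Ca < Ge < As < Kr.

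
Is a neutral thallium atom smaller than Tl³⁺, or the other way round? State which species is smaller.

Tl³⁺

Forming Tl³⁺ removes 3 electrons from Tl. Fewer electrons for the same nuclear charge means less shielding and a higher Z_eff on the remaining electrons, and for main-group metals the entire outer shell is lost.
A cation is smaller than its parent atom: Tl³⁺ < Tl.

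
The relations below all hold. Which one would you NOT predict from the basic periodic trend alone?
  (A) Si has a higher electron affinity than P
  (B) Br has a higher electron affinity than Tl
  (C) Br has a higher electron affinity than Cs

(A)

The general trend: electron affinity increases across a period and decreases down a group.
(A) Si (period 3, group 14) vs P (period 3, group 15): the stated order contradicts the simple trend.
(B) Br (period 4, group 17) vs Tl (period 6, group 13): the stated order agrees with the simple trend.
(C) Br (period 4, group 17) vs Cs (period 6, group 1): the stated order agrees with the simple trend.
The exception is (A): adding an electron to P's half-filled 3p³ is unfavourable, so Si (3p²) has the more exothermic EA.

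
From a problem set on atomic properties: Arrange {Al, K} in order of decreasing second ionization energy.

IE_2 is the cost of taking one more electron from the +1 cation: Al⁺ still has 2 valence electrons; K⁺ is the bare [Ar] core.
Breaking into a closed-shell core is much more expensive than removing a leftover valence electron — K has the largest IE_2 here.
Tabulated IE_2 (kJ/mol): Al 1817, K 3052.
Hence IE_2: Al < K.

K, Al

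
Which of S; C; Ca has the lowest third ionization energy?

S

IE_3 is the cost of taking one more electron from the +2 cation: S²⁺ still has 4 valence electrons; C²⁺ still has 2 valence electrons; Ca²⁺ is the bare [Ar] core.
Pulling an electron out of a noble-gas core costs far more than removing a remaining valence electron, so Ca sits at the high end of IE_3.
Valence configurations: S²⁺ [Ne]3s²3p², C²⁺ [He]2s².
Tabulated IE_3 (kJ/mol): S 3357, C 4620, Ca 4912.
Putting it together, IE_3: S < C < Ca.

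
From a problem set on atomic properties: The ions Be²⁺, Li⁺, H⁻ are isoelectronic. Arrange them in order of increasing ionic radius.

Be²⁺ < Li⁺ < H⁻

All of these have 2 electrons, so size is governed by nuclear charge alone: the more protons, the stronger the pull on the same electron cloud, and the smaller the ion.
Nuclear charges: Be²⁺ (Z=4), Li⁺ (Z=3), H⁻ (Z=1).
Smallest to largest: Be²⁺ < Li⁺ < H⁻.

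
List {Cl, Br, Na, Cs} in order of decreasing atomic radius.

Cs > Na > Br > Cl

Na is in period 3, group 1; Cl is in period 3, group 17; Br is in period 4, group 17; Cs is in period 6, group 1.
Moving right in a period, electrons are added to the same shell under a stronger nuclear pull, so atoms get smaller; moving down, a new shell is opened and atoms get larger.
Neither a single period nor a single group — weigh both effects.
Br > Cl: they share group 17; the group trend gives Br the larger value.
Na > Br: the two effects oppose for this pair; the across-period effect wins (155 vs 114 pm).
Cs > Na: Cs sits below Na in group 1, so the down-group effect alone puts Cs larger.
Approximate values (pm): Na 155, Cl 99, Br 114, Cs 232.
So from largest to smallest: Cs > Na > Br > Cl.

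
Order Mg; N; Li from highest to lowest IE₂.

After 1 electron has been removed, what remains? Mg⁺ still has 1 valence electron; N⁺ still has 4 valence electrons; Li⁺ is the bare [He] core.
Core electrons are held far more tightly than valence electrons, so Li tops the IE_2 order.
Valence configurations: Mg⁺ [Ne]3s¹, N⁺ [He]2s²2p².
Tabulated IE_2 (kJ/mol): Mg 1451, N 2856, Li 7298.
Hence IE_2: Mg < N < Li.

Li > N > Mg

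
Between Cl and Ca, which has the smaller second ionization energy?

Consider each +1 ion: Cl⁺ still has 6 valence electrons; Ca⁺ still has 1 valence electron.
All are still removing valence electrons, so compare the +1 ions as you would atoms: IE_2 generally rises across a period (higher Z_eff) and falls down a group (larger shell), subject to the usual subshell exceptions.
Valence configurations: Cl⁺ [Ne]3s²3p⁴, Ca⁺ [Ar]4s¹.
Approximate IE_2 values (kJ/mol): Cl 2298, Ca 1145.
Putting it together, IE_2: Ca < Cl.

Ca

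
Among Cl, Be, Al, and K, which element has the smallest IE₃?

IE_3 is the cost of taking one more electron from the +2 cation: Cl²⁺ still has 5 valence electrons; Be²⁺ is the bare [He] core; Al²⁺ still has 1 valence electron; K²⁺ is already 1 electron into the core.
Pulling an electron out of a noble-gas core costs far more than removing a remaining valence electron, so K and Be sit at the high end of IE_3.
Valence configurations: Cl²⁺ [Ne]3s²3p³, Al²⁺ [Ne]3s¹.
The numbers (kJ/mol): Cl 3822, Be 14849, Al 2745, K 4420.
Putting it together, IE_3: Al < Cl < K < Be.

Al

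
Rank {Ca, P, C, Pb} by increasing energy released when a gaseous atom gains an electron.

Ca, Pb, P, C

EA tends to increase across a period and decrease down a group, though the pattern is less regular than for IE or radius.
These span different periods and groups, so the two trends combine.
Pb > Ca: the two effects oppose for this pair; the across-period effect wins (35 vs 2 kJ/mol).
P > Pb: both effects reinforce here, so P is clearly the higher of the two.
C > P: the two effects oppose for this pair; the down-group effect wins (122 vs 72 kJ/mol).
Approximate values (kJ/mol): C 122, P 72, Ca 2, Pb 35.
So from lowest to highest: Ca < Pb < P < C.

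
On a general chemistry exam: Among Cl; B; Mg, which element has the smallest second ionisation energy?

Mg

After 1 electron has been removed, what remains? Cl⁺ still has 6 valence electrons; B⁺ still has 2 valence electrons; Mg⁺ still has 1 valence electron.
All are still removing valence electrons, so compare the +1 ions as you would atoms: IE_2 generally rises across a period (higher Z_eff) and falls down a group (larger shell), subject to the usual subshell exceptions.
Valence configurations: Cl⁺ [Ne]3s²3p⁴, B⁺ [He]2s², Mg⁺ [Ne]3s¹.
Tabulated IE_2 (kJ/mol): Cl 2298, B 2427, Mg 1451.
Hence IE_2: Mg < Cl < B.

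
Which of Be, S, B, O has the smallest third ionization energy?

S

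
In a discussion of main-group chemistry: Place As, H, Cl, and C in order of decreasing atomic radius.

As > Cl > C > H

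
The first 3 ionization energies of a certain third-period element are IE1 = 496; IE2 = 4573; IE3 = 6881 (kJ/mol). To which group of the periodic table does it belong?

Look for the largest jump between consecutive ionization energies: IE2/IE1 ≈ 9.2, far larger than any earlier ratio.
That jump marks the point where a core electron is being removed. So the atom has 1 valence electron.
A main-group element with 1 valence electron is in group 1.

Group 1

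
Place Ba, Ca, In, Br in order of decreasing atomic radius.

Ba > Ca > In > Br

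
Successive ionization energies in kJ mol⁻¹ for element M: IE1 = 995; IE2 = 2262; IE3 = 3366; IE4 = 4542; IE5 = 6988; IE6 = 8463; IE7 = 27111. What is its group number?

Group 16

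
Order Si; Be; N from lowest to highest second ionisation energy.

Si, Be, N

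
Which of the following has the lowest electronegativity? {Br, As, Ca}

Ca

Ca is in period 4, group 2; As is in period 4, group 15; Br is in period 4, group 17.
Atoms toward the upper right of the periodic table pull bonding electrons most strongly.
All lie in period 4, so electronegativity increases left to right.
The lowest electronegativity among these belongs to Ca.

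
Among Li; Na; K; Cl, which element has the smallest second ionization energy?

IE_2 is the cost of taking one more electron from the +1 cation: Li⁺ is the bare [He] core; Na⁺ is the bare [Ne] core; K⁺ is the bare [Ar] core; Cl⁺ still has 6 valence electrons.
Core electrons are held far more tightly than valence electrons, so K, Na and Li top the IE_2 order.
Tabulated IE_2 (kJ/mol): Li 7298, Na 4562, K 3052, Cl 2298.
So the second ionization energies run Cl < K < Na < Li.

Cl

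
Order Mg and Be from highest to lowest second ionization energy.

Consider each +1 ion: Mg⁺ still has 1 valence electron; Be⁺ still has 1 valence electron.
All are still removing valence electrons, so compare the +1 ions as you would atoms: IE_2 generally rises across a period (higher Z_eff) and falls down a group (larger shell), subject to the usual subshell exceptions.
Valence configurations: Mg⁺ [Ne]3s¹, Be⁺ [He]2s¹.
The numbers (kJ/mol): Mg 1451, Be 1757.
Overall IE_2 order: Mg < Be.

Be > Mg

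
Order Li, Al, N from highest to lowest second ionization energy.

Consider each +1 ion: Li⁺ is the bare [He] core; Al⁺ still has 2 valence electrons; N⁺ still has 4 valence electrons.
Breaking into a closed-shell core is much more expensive than removing a leftover valence electron — Li has the largest IE_2 here.
Valence configurations: Al⁺ [Ne]3s², N⁺ [He]2s²2p².
Tabulated IE_2 (kJ/mol): Li 7298, Al 1817, N 2856.
Putting it together, IE_2: Al < N < Li.

Li, N, Al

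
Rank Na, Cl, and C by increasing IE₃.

IE_3 is the cost of taking one more electron from the +2 cation: Na²⁺ is already 1 electron into the core; Cl²⁺ still has 5 valence electrons; C²⁺ still has 2 valence electrons.
Pulling an electron out of a noble-gas core costs far more than removing a remaining valence electron, so Na sits at the high end of IE_3.
Valence configurations: Cl²⁺ [Ne]3s²3p³, C²⁺ [He]2s².
Tabulated IE_3 (kJ/mol): Na 6910, Cl 3822, C 4620.
Putting it together, IE_3: Cl < C < Na.

Cl, C, Na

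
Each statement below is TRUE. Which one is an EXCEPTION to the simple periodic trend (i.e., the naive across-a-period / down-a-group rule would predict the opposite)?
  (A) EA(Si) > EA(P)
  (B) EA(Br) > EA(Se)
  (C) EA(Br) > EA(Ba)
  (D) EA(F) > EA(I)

The general trend: electron affinity increases across a period and decreases down a group.
(A) Si (period 3, group 14) vs P (period 3, group 15): the stated order contradicts the simple trend.
(B) Br (period 4, group 17) vs Se (period 4, group 16): the stated order agrees with the simple trend.
(C) Br (period 4, group 17) vs Ba (period 6, group 2): the stated order agrees with the simple trend.
(D) F (period 2, group 17) vs I (period 5, group 17): the stated order agrees with the simple trend.
The exception is (A): adding an electron to P's half-filled 3p³ is unfavourable, so Si (3p²) has the more exothermic EA.

(A)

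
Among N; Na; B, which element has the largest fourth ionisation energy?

After 3 electrons have been removed, what remains? N³⁺ still has 2 valence electrons; Na³⁺ is already 2 electrons into the core; B³⁺ is the bare [He] core.
Breaking into a closed-shell core is much more expensive than removing a leftover valence electron — Na and B have the largest IE_4 here.
Approximate IE_4 values (kJ/mol): N 7475, Na 9543, B 25026.
So the fourth ionization energies run N < Na < B.

B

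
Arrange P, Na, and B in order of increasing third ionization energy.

The third ionization energy removes an electron from the +2 ion. For each element: P²⁺ still has 3 valence electrons; Na²⁺ is already 1 electron into the core; B²⁺ still has 1 valence electron.
Core electrons are held far more tightly than valence electrons, so Na tops the IE_3 order.
Valence configurations: P²⁺ [Ne]3s²3p¹, B²⁺ [He]2s¹.
Approximate IE_3 values (kJ/mol): P 2914, Na 6910, B 3660.
So the third ionization energies run P < B < Na.

P < B < Na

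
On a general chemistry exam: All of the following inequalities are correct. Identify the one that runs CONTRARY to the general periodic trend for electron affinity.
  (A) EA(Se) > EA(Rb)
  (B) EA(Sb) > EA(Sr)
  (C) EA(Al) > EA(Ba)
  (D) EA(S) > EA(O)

(D)

The general trend: electron affinity increases across a period and decreases down a group.
(A) Se (period 4, group 16) vs Rb (period 5, group 1): the stated order agrees with the simple trend.
(B) Sb (period 5, group 15) vs Sr (period 5, group 2): the stated order agrees with the simple trend.
(C) Al (period 3, group 13) vs Ba (period 6, group 2): the stated order agrees with the simple trend.
(D) S (period 3, group 16) vs O (period 2, group 16): the stated order contradicts the simple trend.
The exception is (D): the compact 2p subshell of O repels the added electron more than S's larger 3p does.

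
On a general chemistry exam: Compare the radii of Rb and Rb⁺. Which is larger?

Forming Rb⁺ removes 1 electron from Rb. Fewer electrons for the same nuclear charge means less shielding and a higher Z_eff on the remaining electrons, and for main-group metals the entire outer shell is lost.
A cation is smaller than its parent atom: Rb⁺ < Rb.

Rb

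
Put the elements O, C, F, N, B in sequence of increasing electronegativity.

B is in period 2, group 13; C is in period 2, group 14; N is in period 2, group 15; O is in period 2, group 16; F is in period 2, group 17.
EN rises left→right (higher Z_eff, smaller atoms) and falls top→bottom (larger, more shielded atoms).
All lie in period 2, so electronegativity increases left to right.
So from lowest to highest: B < C < N < O < F.

B < C < N < O < F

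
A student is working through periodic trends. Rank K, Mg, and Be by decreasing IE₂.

K > Be > Mg

After 1 electron has been removed, what remains? K⁺ is the bare [Ar] core; Mg⁺ still has 1 valence electron; Be⁺ still has 1 valence electron.
Breaking into a closed-shell core is much more expensive than removing a leftover valence electron — K has the largest IE_2 here.
Valence configurations: Mg⁺ [Ne]3s¹, Be⁺ [He]2s¹.
Tabulated IE_2 (kJ/mol): K 3052, Mg 1451, Be 1757.
So the second ionization energies run Mg < Be < K.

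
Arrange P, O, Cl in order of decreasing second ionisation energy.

O > Cl > P

After 1 electron has been removed, what remains? P⁺ still has 4 valence electrons; O⁺ still has 5 valence electrons; Cl⁺ still has 6 valence electrons.
All are still removing valence electrons, so compare the +1 ions as you would atoms: IE_2 generally rises across a period (higher Z_eff) and falls down a group (larger shell), subject to the usual subshell exceptions.
Valence configurations: P⁺ [Ne]3s²3p², O⁺ [He]2s²2p³, Cl⁺ [Ne]3s²3p⁴.
The numbers (kJ/mol): P 1907, O 3388, Cl 2298.
So the second ionization energies run P < Cl < O.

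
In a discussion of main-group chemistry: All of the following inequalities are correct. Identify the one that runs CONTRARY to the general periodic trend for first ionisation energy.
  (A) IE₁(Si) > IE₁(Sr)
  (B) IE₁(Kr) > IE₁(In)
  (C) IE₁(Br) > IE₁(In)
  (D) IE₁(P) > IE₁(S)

(D)

The general trend: first ionisation energy increases across a period and decreases down a group.
(A) Si (period 3, group 14) vs Sr (period 5, group 2): the stated order agrees with the simple trend.
(B) Kr (period 4, group 18) vs In (period 5, group 13): the stated order agrees with the simple trend.
(C) Br (period 4, group 17) vs In (period 5, group 13): the stated order agrees with the simple trend.
(D) P (period 3, group 15) vs S (period 3, group 16): the stated order contradicts the simple trend.
The exception is (D): S (3p⁴) ionizes more easily than half-filled P (3p³) because the paired 3p electron in S is pushed out by e⁻–e⁻ repulsion.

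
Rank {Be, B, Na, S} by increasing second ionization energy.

Be < S < B < Na

Consider each +1 ion: Be⁺ still has 1 valence electron; B⁺ still has 2 valence electrons; Na⁺ is the bare [Ne] core; S⁺ still has 5 valence electrons.
Core electrons are held far more tightly than valence electrons, so Na tops the IE_2 order.
Valence configurations: Be⁺ [He]2s¹, B⁺ [He]2s², S⁺ [Ne]3s²3p³.
Tabulated IE_2 (kJ/mol): Be 1757, B 2427, Na 4562, S 2252.
So the second ionization energies run Be < S < B < Na.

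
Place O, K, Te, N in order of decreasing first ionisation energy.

N > O > Te > K

N is in period 2, group 15; O is in period 2, group 16; K is in period 4, group 1; Te is in period 5, group 16.
Removing the outermost electron gets harder across a period and easier down a group.
These span different periods and groups, so the two trends combine.
Te > K: the two effects oppose for this pair; the across-period effect wins (869 vs 419 kJ/mol).
O > Te: O sits above Te in group 16, so the down-group effect alone puts O higher.
N > O: this pair runs against the simple trend — see the exception note.
Note the exception: N has a higher first ionization energy than O, contrary to the simple trend — pairing an electron in O's 2p⁴ costs repulsion energy, so O ionizes more easily than half-filled N (2p³).
Approximate values (kJ/mol): N 1402, O 1314, K 419, Te 869.
So from highest to lowest: N > O > Te > K.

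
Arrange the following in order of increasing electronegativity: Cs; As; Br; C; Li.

Cs < Li < As < C < Br

Atoms toward the upper right of the periodic table pull bonding electrons most strongly.
Neither a single period nor a single group — weigh both effects.
Li > Cs: Li sits above Cs in group 1, so the down-group effect alone puts Li higher.
As > Li: period and group pull opposite ways; the across-period shift dominates (2.18 vs 0.98).
C > As: the two effects oppose for this pair; the down-group effect wins (2.55 vs 2.18).
Br > C: the two effects oppose for this pair; the across-period effect wins (2.96 vs 2.55).
Tabulated electronegativity (Pauling): Li 0.98, C 2.55, As 2.18, Br 2.96, Cs 0.79.
So from lowest to highest: Cs < Li < As < C < Br.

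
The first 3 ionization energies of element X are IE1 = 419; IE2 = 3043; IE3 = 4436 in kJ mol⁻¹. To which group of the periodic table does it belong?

Group 1

Look for the largest jump between consecutive ionization energies: IE2/IE1 ≈ 7.3, far larger than any earlier ratio.
That jump marks the point where a core electron is being removed. So the atom has 1 valence electron.
A main-group element with 1 valence electron is in group 1.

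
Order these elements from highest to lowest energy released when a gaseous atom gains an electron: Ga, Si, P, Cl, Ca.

Cl, Si, P, Ga, Ca

Adding an electron releases more energy for atoms nearer the top right (short of the noble gases).
Here both period and group differ, so the two effects have to be weighed against each other.
Ga > Ca: Ga lies to the right of Ca in period 4, so the across-period effect alone puts Ga higher.
P > Ga: relative to Ga, both the across-period and down-group shifts push P's electron affinity up.
Si > P: this pair runs against the simple trend — see the exception note.
Cl > Si: both are in period 3; the period trend gives Cl the larger value.
Note the exception: Si has a higher electron affinity than P, contrary to the simple trend — adding an electron to P's half-filled 3p³ is unfavourable, so Si (3p²) has the more exothermic EA.
Approximate values (kJ/mol): Si 134, P 72, Cl 349, Ca 2, Ga 29.
So from highest to lowest: Cl > Si > P > Ga > Ca.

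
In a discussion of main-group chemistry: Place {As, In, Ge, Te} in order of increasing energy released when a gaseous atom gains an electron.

In < As < Ge < Te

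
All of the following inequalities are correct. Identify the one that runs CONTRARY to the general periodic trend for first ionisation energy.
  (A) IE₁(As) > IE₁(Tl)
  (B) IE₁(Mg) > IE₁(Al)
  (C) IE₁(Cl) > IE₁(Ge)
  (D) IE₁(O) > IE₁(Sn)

(B)

The general trend: first ionisation energy increases across a period and decreases down a group.
(A) As (period 4, group 15) vs Tl (period 6, group 13): the stated order agrees with the simple trend.
(B) Mg (period 3, group 2) vs Al (period 3, group 13): the stated order contradicts the simple trend.
(C) Cl (period 3, group 17) vs Ge (period 4, group 14): the stated order agrees with the simple trend.
(D) O (period 2, group 16) vs Sn (period 5, group 14): the stated order agrees with the simple trend.
The exception is (B): Al's single 3p electron is easier to remove than one from Mg's filled 3s².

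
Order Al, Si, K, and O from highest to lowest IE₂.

O > K > Al > Si

IE_2 is the cost of taking one more electron from the +1 cation: Al⁺ still has 2 valence electrons; Si⁺ still has 3 valence electrons; K⁺ is the bare [Ar] core; O⁺ still has 5 valence electrons.
Usually core removal costs more than valence removal, but here the competition is close: a tightly held n=2 valence electron can cost more to remove than an n=3 core electron, so the actual values have to decide it.
Valence configurations: Al⁺ [Ne]3s², Si⁺ [Ne]3s²3p¹, O⁺ [He]2s²2p³.
Si⁺ loses a lone 3p electron whereas Al⁺ must break into a filled 3s² pair, so IE_2(Al) > IE_2(Si) even though Si has the higher nuclear charge.
Approximate IE_2 values (kJ/mol): Al 1817, Si 1577, K 3052, O 3388.
Hence IE_2: Si < Al < K < O.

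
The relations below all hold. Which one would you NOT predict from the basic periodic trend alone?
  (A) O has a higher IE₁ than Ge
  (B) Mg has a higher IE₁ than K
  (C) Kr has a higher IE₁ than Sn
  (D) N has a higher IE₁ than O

(D)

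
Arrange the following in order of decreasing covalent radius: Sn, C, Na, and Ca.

Moving right in a period, electrons are added to the same shell under a stronger nuclear pull, so atoms get smaller; moving down, a new shell is opened and atoms get larger.
Here both period and group differ, so the two effects have to be weighed against each other.
Sn > C: Sn sits below C in group 14, so the down-group effect alone puts Sn larger.
Na > Sn: period and group pull opposite ways; the across-period shift dominates (155 vs 140 pm).
Ca > Na: period and group pull opposite ways; the down-group shift dominates (171 vs 155 pm).
For reference (pm): C 75, Na 155, Ca 171, Sn 140.
So from largest to smallest: Ca > Na > Sn > C.

Ca, Na, Sn, C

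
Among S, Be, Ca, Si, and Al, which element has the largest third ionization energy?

Be

IE_3 is the cost of taking one more electron from the +2 cation: S²⁺ still has 4 valence electrons; Be²⁺ is the bare [He] core; Ca²⁺ is the bare [Ar] core; Si²⁺ still has 2 valence electrons; Al²⁺ still has 1 valence electron.
Core electrons are held far more tightly than valence electrons, so Ca and Be top the IE_3 order.
Valence configurations: S²⁺ [Ne]3s²3p², Si²⁺ [Ne]3s², Al²⁺ [Ne]3s¹.
Approximate IE_3 values (kJ/mol): S 3357, Be 14849, Ca 4912, Si 3232, Al 2745.
Hence IE_3: Al < Si < S < Ca < Be.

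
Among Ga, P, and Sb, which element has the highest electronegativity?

P

P is in period 3, group 15; Ga is in period 4, group 13; Sb is in period 5, group 15.
Electronegativity increases across a period and decreases down a group, tracking effective nuclear charge and atomic size.
Here both period and group differ, so the two effects have to be weighed against each other.
Sb > Ga: period and group pull opposite ways; the across-period shift dominates (2.05 vs 1.81).
P > Sb: they share group 15; the group trend gives P the larger value.
Approximate values (Pauling): P 2.19, Ga 1.81, Sb 2.05.
The highest electronegativity among these belongs to P.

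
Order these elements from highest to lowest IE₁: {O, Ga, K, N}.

N is in period 2, group 15; O is in period 2, group 16; K is in period 4, group 1; Ga is in period 4, group 13.
Across a period the outer electron is held more tightly (higher IE₁); down a group it sits in a higher shell, more shielded, and comes off more easily.
Neither a single period nor a single group — weigh both effects.
Ga > K: both are in period 4; the period trend gives Ga the larger value.
O > Ga: relative to Ga, both the across-period and down-group shifts push O's first ionization energy up.
N > O: this pair runs against the simple trend — see the exception note.
Note the exception: N has a higher first ionization energy than O, contrary to the simple trend — pairing an electron in O's 2p⁴ costs repulsion energy, so O ionizes more easily than half-filled N (2p³).
Tabulated first ionization energy (kJ/mol): N 1402, O 1314, K 419, Ga 579.
So from highest to lowest: N > O > Ga > K.

N, O, Ga, K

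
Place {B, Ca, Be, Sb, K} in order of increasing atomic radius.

B, Be, Sb, Ca, K

Be is in period 2, group 2; B is in period 2, group 13; K is in period 4, group 1; Ca is in period 4, group 2; Sb is in period 5, group 15.
Across a period the added protons contract the valence shell; down a group each new principal shell makes the atom larger.
These span different periods and groups, so the two trends combine.
Be > B: both are in period 2; the period trend gives Be the larger value.
Sb > Be: the two effects oppose for this pair; the down-group effect wins (140 vs 102 pm).
Ca > Sb: the two effects oppose for this pair; the across-period effect wins (171 vs 140 pm).
K > Ca: both are in period 4; the period trend gives K the larger value.
For reference (pm): Be 102, B 85, K 196, Ca 171, Sb 140.
So from smallest to largest: B < Be < Sb < Ca < K.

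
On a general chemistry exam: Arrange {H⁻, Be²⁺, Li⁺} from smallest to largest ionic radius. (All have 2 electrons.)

All of these have 2 electrons, so size is governed by nuclear charge alone: the more protons, the stronger the pull on the same electron cloud, and the smaller the ion.
Nuclear charges: Be²⁺ (Z=4), Li⁺ (Z=3), H⁻ (Z=1).
Smallest to largest: Be²⁺ < Li⁺ < H⁻.

Be²⁺, Li⁺, H⁻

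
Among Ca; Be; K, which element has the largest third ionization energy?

Be

IE_3 is the cost of taking one more electron from the +2 cation: Ca²⁺ is the bare [Ar] core; Be²⁺ is the bare [He] core; K²⁺ is already 1 electron into the core.
All of these are removing an electron from a noble-gas core or deeper; the smaller core (lower principal quantum number) is held far more tightly, and within a period the higher nuclear charge binds the same core more tightly.
Tabulated IE_3 (kJ/mol): Ca 4912, Be 14849, K 4420.
Hence IE_3: K < Ca < Be.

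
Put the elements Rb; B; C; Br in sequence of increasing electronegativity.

Smaller atoms with higher effective nuclear charge are more electronegative.
These span different periods and groups, so the two trends combine.
B > Rb: relative to Rb, both the across-period and down-group shifts push B's electronegativity up.
C > B: C lies to the right of B in period 2, so the across-period effect alone puts C higher.
Br > C: the two effects oppose for this pair; the across-period effect wins (2.96 vs 2.55).
For reference (Pauling): B 2.04, C 2.55, Br 2.96, Rb 0.82.
So from lowest to highest: Rb < B < C < Br.

Rb < B < C < Br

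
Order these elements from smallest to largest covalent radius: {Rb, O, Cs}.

O is in period 2, group 16; Rb is in period 5, group 1; Cs is in period 6, group 1.
Atomic radius shrinks across a period as nuclear charge pulls the same shell inward, and grows down a group as new shells are added.
Here both period and group differ, so the two effects have to be weighed against each other.
Rb > O: both effects reinforce here, so Rb is clearly the larger of the two.
Cs > Rb: they share group 1; the group trend gives Cs the larger value.
For reference (pm): O 63, Rb 210, Cs 232.
So from smallest to largest: O < Rb < Cs.

O < Rb < Cs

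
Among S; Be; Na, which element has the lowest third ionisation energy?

S

Consider each +2 ion: S²⁺ still has 4 valence electrons; Be²⁺ is the bare [He] core; Na²⁺ is already 1 electron into the core.
Breaking into a closed-shell core is much more expensive than removing a leftover valence electron — Na and Be have the largest IE_3 here.
Approximate IE_3 values (kJ/mol): S 3357, Be 14849, Na 6910.
Hence IE_3: S < Na < Be.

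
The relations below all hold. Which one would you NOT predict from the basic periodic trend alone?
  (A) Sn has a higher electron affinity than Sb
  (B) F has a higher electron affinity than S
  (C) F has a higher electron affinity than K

(A)

The general trend: electron affinity increases across a period and decreases down a group.
(A) Sn (period 5, group 14) vs Sb (period 5, group 15): the stated order contradicts the simple trend.
(B) F (period 2, group 17) vs S (period 3, group 16): the stated order agrees with the simple trend.
(C) F (period 2, group 17) vs K (period 4, group 1): the stated order agrees with the simple trend.
The exception is (A): adding an electron to Sb's half-filled 5p³ is unfavourable, so Sn has the more exothermic EA.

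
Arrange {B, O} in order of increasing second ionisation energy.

Consider each +1 ion: B⁺ still has 2 valence electrons; O⁺ still has 5 valence electrons.
All are still removing valence electrons, so compare the +1 ions as you would atoms: IE_2 generally rises across a period (higher Z_eff) and falls down a group (larger shell), subject to the usual subshell exceptions.
Valence configurations: B⁺ [He]2s², O⁺ [He]2s²2p³.
Tabulated IE_2 (kJ/mol): B 2427, O 3388.
Hence IE_2: B < O.

B < O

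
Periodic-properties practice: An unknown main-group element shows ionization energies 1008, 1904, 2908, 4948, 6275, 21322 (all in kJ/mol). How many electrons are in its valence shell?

5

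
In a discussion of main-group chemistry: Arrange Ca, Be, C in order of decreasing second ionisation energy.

C > Be > Ca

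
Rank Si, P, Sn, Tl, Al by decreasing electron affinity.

Electron affinity generally becomes more exothermic across a period toward the halogens and less exothermic down a group.
Neither a single period nor a single group — weigh both effects.
Al > Tl: Al sits above Tl in group 13, so the down-group effect alone puts Al higher.
P > Al: both are in period 3; the period trend gives P the larger value.
Sn > P: this pair runs against the simple trend — see the exception note.
Si > Sn: Si sits above Sn in group 14, so the down-group effect alone puts Si higher.
Note the exception: Sn has a higher electron affinity than P, contrary to the simple trend — adding an electron to P's half-filled np³ subshell costs electron-pairing energy.
Note the exception: Si has a higher electron affinity than P, contrary to the simple trend — adding an electron to P's half-filled 3p³ is unfavourable, so Si (3p²) has the more exothermic EA.
Approximate values (kJ/mol): Al 42, Si 134, P 72, Sn 107, Tl 19.
So from highest to lowest: Si > Sn > P > Al > Tl.

Si > Sn > P > Al > Tl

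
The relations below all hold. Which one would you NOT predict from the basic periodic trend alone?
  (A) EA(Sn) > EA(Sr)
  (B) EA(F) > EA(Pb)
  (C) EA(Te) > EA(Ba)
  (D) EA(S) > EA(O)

The general trend: electron affinity increases across a period and decreases down a group.
(A) Sn (period 5, group 14) vs Sr (period 5, group 2): the stated order agrees with the simple trend.
(B) F (period 2, group 17) vs Pb (period 6, group 14): the stated order agrees with the simple trend.
(C) Te (period 5, group 16) vs Ba (period 6, group 2): the stated order agrees with the simple trend.
(D) S (period 3, group 16) vs O (period 2, group 16): the stated order contradicts the simple trend.
The exception is (D): the compact 2p subshell of O repels the added electron more than S's larger 3p does.

(D)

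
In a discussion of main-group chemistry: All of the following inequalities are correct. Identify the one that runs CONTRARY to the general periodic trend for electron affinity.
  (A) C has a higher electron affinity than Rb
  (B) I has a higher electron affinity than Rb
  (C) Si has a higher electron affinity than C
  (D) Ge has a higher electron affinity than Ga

The general trend: electron affinity increases across a period and decreases down a group.
(A) C (period 2, group 14) vs Rb (period 5, group 1): the stated order agrees with the simple trend.
(B) I (period 5, group 17) vs Rb (period 5, group 1): the stated order agrees with the simple trend.
(C) Si (period 3, group 14) vs C (period 2, group 14): the stated order contradicts the simple trend.
(D) Ge (period 4, group 14) vs Ga (period 4, group 13): the stated order agrees with the simple trend.
The exception is (C): Si's larger, more diffuse 3p orbitals accept an added electron slightly more readily than C's compact 2p.

(C)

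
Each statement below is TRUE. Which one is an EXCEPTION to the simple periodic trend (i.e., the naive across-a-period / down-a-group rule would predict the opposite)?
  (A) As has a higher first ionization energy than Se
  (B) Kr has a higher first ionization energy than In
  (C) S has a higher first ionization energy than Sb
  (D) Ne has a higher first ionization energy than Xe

The general trend: first ionization energy increases across a period and decreases down a group.
(A) As (period 4, group 15) vs Se (period 4, group 16): the stated order contradicts the simple trend.
(B) Kr (period 4, group 18) vs In (period 5, group 13): the stated order agrees with the simple trend.
(C) S (period 3, group 16) vs Sb (period 5, group 15): the stated order agrees with the simple trend.
(D) Ne (period 2, group 18) vs Xe (period 5, group 18): the stated order agrees with the simple trend.
The exception is (A): Se (4p⁴) ionizes more easily than half-filled As (4p³).

(A)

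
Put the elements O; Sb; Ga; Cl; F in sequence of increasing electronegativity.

Electronegativity increases across a period and decreases down a group, tracking effective nuclear charge and atomic size.
Here both period and group differ, so the two effects have to be weighed against each other.
Sb > Ga: period and group pull opposite ways; the across-period shift dominates (2.05 vs 1.81).
Cl > Sb: relative to Sb, both the across-period and down-group shifts push Cl's electronegativity up.
O > Cl: period and group pull opposite ways; the down-group shift dominates (3.44 vs 3.16).
F > O: both are in period 2; the period trend gives F the larger value.
For reference (Pauling): O 3.44, F 3.98, Cl 3.16, Ga 1.81, Sb 2.05.
So from lowest to highest: Ga < Sb < Cl < O < F.

Ga < Sb < Cl < O < F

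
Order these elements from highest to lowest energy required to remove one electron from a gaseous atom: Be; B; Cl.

Cl, Be, B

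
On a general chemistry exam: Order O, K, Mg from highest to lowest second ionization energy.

O, K, Mg

Consider each +1 ion: O⁺ still has 5 valence electrons; K⁺ is the bare [Ar] core; Mg⁺ still has 1 valence electron.
Usually core removal costs more than valence removal, but here the competition is close: a tightly held n=2 valence electron can cost more to remove than an n=3 core electron, so the actual values have to decide it.
Valence configurations: O⁺ [He]2s²2p³, Mg⁺ [Ne]3s¹.
The numbers (kJ/mol): O 3388, K 3052, Mg 1451.
Putting it together, IE_2: Mg < K < O.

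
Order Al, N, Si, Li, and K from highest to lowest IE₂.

Li > K > N > Al > Si

Consider each +1 ion: Al⁺ still has 2 valence electrons; N⁺ still has 4 valence electrons; Si⁺ still has 3 valence electrons; Li⁺ is the bare [He] core; K⁺ is the bare [Ar] core.
Pulling an electron out of a noble-gas core costs far more than removing a remaining valence electron, so K and Li sit at the high end of IE_2.
Valence configurations: Al⁺ [Ne]3s², N⁺ [He]2s²2p², Si⁺ [Ne]3s²3p¹.
Si⁺ loses a lone 3p electron whereas Al⁺ must break into a filled 3s² pair, so IE_2(Al) > IE_2(Si) even though Si has the higher nuclear charge.
Tabulated IE_2 (kJ/mol): Al 1817, N 2856, Si 1577, Li 7298, K 3052.
Overall IE_2 order: Si < Al < N < K < Li.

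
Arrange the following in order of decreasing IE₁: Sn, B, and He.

He > B > Sn

He is in period 1, group 18; B is in period 2, group 13; Sn is in period 5, group 14.
Removing the outermost electron gets harder across a period and easier down a group.
Neither a single period nor a single group — weigh both effects.
B > Sn: the two effects oppose for this pair; the down-group effect wins (801 vs 709 kJ/mol).
He > B: both effects reinforce here, so He is clearly the higher of the two.
For reference (kJ/mol): He 2372, B 801, Sn 709.
So from highest to lowest: He > B > Sn.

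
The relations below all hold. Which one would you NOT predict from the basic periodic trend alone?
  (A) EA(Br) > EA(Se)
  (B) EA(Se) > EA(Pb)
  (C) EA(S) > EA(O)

The general trend: electron affinity increases across a period and decreases down a group.
(A) Br (period 4, group 17) vs Se (period 4, group 16): the stated order agrees with the simple trend.
(B) Se (period 4, group 16) vs Pb (period 6, group 14): the stated order agrees with the simple trend.
(C) S (period 3, group 16) vs O (period 2, group 16): the stated order contradicts the simple trend.
The exception is (C): the compact 2p subshell of O repels the added electron more than S's larger 3p does.

(C)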